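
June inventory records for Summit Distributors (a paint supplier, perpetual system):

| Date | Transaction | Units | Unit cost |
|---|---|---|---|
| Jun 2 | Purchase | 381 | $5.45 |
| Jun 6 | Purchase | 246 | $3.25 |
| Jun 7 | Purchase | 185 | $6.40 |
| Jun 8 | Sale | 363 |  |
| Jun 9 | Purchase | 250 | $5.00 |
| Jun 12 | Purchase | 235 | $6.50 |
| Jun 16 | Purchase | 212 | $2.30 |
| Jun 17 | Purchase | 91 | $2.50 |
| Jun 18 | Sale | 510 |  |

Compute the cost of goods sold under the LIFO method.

Jun 8, 363 sold [LIFO — newest first]: 185 @ $6.40 + 178 @ $3.25 = $1,762.50
Jun 18, 510 sold [LIFO — newest first]: 91 @ $2.50 + 212 @ $2.30 + 207 @ $6.50 = $2,060.60
Total COGS = $1,762.50 + $2,060.60 = $3,823.10
Ending inventory: 381 @ $5.45 + 68 @ $3.25 + 250 @ $5.00 + 28 @ $6.50 = $3,729.45
Check: goods available $7,552.55 = COGS $3,823.10 + ending $3,729.45

COGS = $3,823.10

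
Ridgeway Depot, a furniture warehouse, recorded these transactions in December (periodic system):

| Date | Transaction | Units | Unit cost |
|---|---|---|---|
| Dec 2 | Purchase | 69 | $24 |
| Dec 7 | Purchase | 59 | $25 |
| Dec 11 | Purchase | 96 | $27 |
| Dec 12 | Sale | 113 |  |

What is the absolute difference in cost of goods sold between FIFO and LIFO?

FIFO COGS: 69 @ $24 + 44 @ $25 = $2,756
LIFO COGS: 96 @ $27 + 17 @ $25 = $3,017
Difference = |$2,756 − $3,017| = $261

$261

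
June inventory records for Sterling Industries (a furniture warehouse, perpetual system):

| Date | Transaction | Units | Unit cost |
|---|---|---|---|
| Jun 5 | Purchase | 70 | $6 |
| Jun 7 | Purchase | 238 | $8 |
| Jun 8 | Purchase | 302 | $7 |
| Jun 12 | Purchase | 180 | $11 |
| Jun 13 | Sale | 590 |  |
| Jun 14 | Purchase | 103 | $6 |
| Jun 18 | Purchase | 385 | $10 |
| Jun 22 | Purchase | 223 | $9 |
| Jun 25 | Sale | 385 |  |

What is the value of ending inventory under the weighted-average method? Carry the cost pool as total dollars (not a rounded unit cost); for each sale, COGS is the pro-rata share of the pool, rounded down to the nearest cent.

Ending inventory = $4,676.74

After Jun 5: 70 on hand, pool $420.00 (≈ $6.0000 each)
After Jun 7: 308 on hand, pool $2,324.00 (≈ $7.5455 each)
After Jun 8: 610 on hand, pool $4,438.00 (≈ $7.2754 each)
After Jun 12: 790 on hand, pool $6,418.00 (≈ $8.1241 each)
Jun 13, sell 590: 590/790 × $6,418.00 → $4,793.18
After Jun 14: 303 on hand, pool $2,242.82 (≈ $7.4020 each)
After Jun 18: 688 on hand, pool $6,092.82 (≈ $8.8558 each)
After Jun 22: 911 on hand, pool $8,099.82 (≈ $8.8911 each)
Jun 25, sell 385: 385/911 × $8,099.82 → $3,423.08
Total COGS = $4,793.18 + $3,423.08 = $8,216.26
Ending inventory (cost pool remaining) = $4,676.74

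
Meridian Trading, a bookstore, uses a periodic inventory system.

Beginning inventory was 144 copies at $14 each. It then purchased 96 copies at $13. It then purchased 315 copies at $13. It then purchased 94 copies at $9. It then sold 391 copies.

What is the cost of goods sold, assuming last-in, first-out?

COGS = $4,707

Sale 1 (391) [LIFO — newest first]: 94 @ $9 + 297 @ $13 = $4,707
Ending inventory: 144 @ $14 + 96 @ $13 + 18 @ $13 = $3,498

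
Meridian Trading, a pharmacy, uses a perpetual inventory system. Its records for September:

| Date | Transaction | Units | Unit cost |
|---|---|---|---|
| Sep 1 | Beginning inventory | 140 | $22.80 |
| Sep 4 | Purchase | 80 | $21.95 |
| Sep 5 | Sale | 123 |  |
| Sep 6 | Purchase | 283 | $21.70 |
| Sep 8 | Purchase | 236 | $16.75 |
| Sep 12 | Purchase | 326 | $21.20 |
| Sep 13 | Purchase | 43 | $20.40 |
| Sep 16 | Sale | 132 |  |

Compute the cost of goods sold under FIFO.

COGS = $5,707.50

Sep 5, 123 sold [FIFO — oldest first]: 123 @ $22.80 = $2,804.40
Sep 16, 132 sold [FIFO — oldest first]: 17 @ $22.80 + 80 @ $21.95 + 35 @ $21.70 = $2,903.10
Total COGS = $2,804.40 + $2,903.10 = $5,707.50
Ending inventory: 248 @ $21.70 + 236 @ $16.75 + 326 @ $21.20 + 43 @ $20.40 = $17,123.00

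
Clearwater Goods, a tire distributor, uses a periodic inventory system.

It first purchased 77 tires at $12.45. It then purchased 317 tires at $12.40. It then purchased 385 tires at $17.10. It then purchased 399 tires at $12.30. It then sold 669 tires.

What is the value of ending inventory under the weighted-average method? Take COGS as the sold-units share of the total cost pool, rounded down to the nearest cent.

Sale 1, sell 669: 669/1178 × $16,380.65 → $9,302.76
Ending inventory (cost pool remaining) = $7,077.89
Check: goods available $16,380.65 = COGS $9,302.76 + ending $7,077.89

Ending inventory = $7,077.89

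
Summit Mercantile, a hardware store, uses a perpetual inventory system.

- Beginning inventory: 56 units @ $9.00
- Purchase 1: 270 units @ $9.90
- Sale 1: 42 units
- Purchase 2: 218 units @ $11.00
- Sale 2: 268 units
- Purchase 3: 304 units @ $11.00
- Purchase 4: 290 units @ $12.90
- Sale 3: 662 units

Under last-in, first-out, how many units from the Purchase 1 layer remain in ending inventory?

110

Sale 1 (42) [LIFO — newest first]: 42 @ $9.90 = $415.80
Sale 2 (268) [LIFO — newest first]: 218 @ $11.00 + 50 @ $9.90 = $2,893.00
Sale 3 (662) [LIFO — newest first]: 290 @ $12.90 + 304 @ $11.00 + 68 @ $9.90 = $7,758.20
Total COGS = $415.80 + $2,893.00 + $7,758.20 = $11,067.00
Ending inventory: 56 @ $9.00 + 110 @ $9.90 = $1,593.00
Check: goods available $12,660.00 = COGS $11,067.00 + ending $1,593.00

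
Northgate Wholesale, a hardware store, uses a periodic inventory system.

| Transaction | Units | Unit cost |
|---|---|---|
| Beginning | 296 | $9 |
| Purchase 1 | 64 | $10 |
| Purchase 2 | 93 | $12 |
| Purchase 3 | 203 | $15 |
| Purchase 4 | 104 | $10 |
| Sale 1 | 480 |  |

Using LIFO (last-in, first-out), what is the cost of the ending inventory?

Ending inventory = $2,520

Sale 1 (480) [LIFO — newest first]: 104 @ $10 + 203 @ $15 + 93 @ $12 + 64 @ $10 + 16 @ $9 = $5,985
Ending inventory: 280 @ $9 = $2,520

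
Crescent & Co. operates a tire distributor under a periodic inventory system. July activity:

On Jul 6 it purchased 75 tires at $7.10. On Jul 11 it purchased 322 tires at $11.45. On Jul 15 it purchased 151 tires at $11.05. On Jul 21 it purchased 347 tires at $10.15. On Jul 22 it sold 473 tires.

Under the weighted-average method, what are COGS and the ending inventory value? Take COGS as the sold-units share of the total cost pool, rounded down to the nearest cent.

COGS = $4,973.10; ending inventory = $4,436.90

Jul 22, sell 473: 473/895 × $9,410.00 → $4,973.10
Ending inventory (cost pool remaining) = $4,436.90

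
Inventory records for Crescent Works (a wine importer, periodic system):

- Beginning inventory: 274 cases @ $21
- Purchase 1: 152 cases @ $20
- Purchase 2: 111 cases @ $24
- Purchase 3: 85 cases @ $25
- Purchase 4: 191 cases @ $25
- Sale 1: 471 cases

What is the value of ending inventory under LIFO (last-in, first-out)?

Ending inventory = $7,114

Sale 1 (471) [LIFO — newest first]: 191 @ $25 + 85 @ $25 + 111 @ $24 + 84 @ $20 = $11,244
Ending inventory: 274 @ $21 + 68 @ $20 = $7,114
Check: goods available $18,358 = COGS $11,244 + ending $7,114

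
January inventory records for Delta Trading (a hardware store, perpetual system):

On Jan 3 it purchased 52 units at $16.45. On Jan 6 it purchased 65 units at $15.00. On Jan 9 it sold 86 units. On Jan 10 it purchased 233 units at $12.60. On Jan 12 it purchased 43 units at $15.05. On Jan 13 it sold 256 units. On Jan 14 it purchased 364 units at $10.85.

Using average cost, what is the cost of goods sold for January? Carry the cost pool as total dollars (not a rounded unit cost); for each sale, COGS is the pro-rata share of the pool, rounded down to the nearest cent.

After Jan 3: 52 on hand, pool $855.40 (≈ $16.4500 each)
After Jan 6: 117 on hand, pool $1,830.40 (≈ $15.6444 each)
Jan 9, sell 86: 86/117 × $1,830.40 → $1,345.42
After Jan 10: 264 on hand, pool $3,420.78 (≈ $12.9575 each)
After Jan 12: 307 on hand, pool $4,067.93 (≈ $13.2506 each)
Jan 13, sell 256: 256/307 × $4,067.93 → $3,392.15
After Jan 14: 415 on hand, pool $4,625.18 (≈ $11.1450 each)
Total COGS = $1,345.42 + $3,392.15 = $4,737.57
Ending inventory (cost pool remaining) = $4,625.18

COGS = $4,737.57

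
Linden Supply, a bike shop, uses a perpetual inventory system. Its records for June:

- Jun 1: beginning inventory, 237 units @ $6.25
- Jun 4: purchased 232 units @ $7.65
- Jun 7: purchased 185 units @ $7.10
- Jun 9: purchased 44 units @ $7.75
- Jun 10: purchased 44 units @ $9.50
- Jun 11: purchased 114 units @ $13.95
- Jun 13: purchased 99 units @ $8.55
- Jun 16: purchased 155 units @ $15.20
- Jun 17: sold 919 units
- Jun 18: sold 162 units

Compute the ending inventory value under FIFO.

Jun 17, 919 sold [FIFO — oldest first]: 237 @ $6.25 + 232 @ $7.65 + 185 @ $7.10 + 44 @ $7.75 + 44 @ $9.50 + 114 @ $13.95 + 63 @ $8.55 = $7,457.50
Jun 18, 162 sold [FIFO — oldest first]: 36 @ $8.55 + 126 @ $15.20 = $2,223.00
Total COGS = $7,457.50 + $2,223.00 = $9,680.50
Ending inventory: 29 @ $15.20 = $440.80

Ending inventory = $440.80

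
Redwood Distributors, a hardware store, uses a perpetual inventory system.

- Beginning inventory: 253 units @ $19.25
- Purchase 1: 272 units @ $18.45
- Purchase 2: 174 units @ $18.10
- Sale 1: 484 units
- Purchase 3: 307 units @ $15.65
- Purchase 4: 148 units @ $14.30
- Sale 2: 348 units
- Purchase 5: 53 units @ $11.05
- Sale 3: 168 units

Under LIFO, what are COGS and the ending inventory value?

Sale 1 (484) [LIFO — newest first]: 174 @ $18.10 + 272 @ $18.45 + 38 @ $19.25 = $8,899.30
Sale 2 (348) [LIFO — newest first]: 148 @ $14.30 + 200 @ $15.65 = $5,246.40
Sale 3 (168) [LIFO — newest first]: 53 @ $11.05 + 107 @ $15.65 + 8 @ $19.25 = $2,414.20
Total COGS = $8,899.30 + $5,246.40 + $2,414.20 = $16,559.90
Ending inventory: 207 @ $19.25 = $3,984.75

COGS = $16,559.90; ending inventory = $3,984.75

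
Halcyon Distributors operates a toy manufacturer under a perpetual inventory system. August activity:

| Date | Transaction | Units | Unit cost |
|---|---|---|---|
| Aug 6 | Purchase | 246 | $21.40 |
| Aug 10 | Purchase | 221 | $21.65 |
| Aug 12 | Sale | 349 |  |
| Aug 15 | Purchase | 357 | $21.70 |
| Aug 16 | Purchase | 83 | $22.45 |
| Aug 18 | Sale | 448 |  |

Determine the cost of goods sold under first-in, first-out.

COGS = $17,210.05

Aug 12, 349 sold [FIFO — oldest first]: 246 @ $21.40 + 103 @ $21.65 = $7,494.35
Aug 18, 448 sold [FIFO — oldest first]: 118 @ $21.65 + 330 @ $21.70 = $9,715.70
Total COGS = $7,494.35 + $9,715.70 = $17,210.05
Ending inventory: 27 @ $21.70 + 83 @ $22.45 = $2,449.25
Check: goods available $19,659.30 = COGS $17,210.05 + ending $2,449.25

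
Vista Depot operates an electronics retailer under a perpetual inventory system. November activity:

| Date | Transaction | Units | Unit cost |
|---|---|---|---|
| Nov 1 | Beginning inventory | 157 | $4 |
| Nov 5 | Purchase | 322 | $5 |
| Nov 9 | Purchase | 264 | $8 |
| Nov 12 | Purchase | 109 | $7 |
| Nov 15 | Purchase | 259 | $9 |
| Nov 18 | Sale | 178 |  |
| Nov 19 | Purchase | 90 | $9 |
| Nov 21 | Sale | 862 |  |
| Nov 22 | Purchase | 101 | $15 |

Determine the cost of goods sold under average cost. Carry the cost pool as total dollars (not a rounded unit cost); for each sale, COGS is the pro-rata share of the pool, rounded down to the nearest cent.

COGS = $7,142.68

After Nov 1: 157 on hand, pool $628.00 (≈ $4.0000 each)
After Nov 5: 479 on hand, pool $2,238.00 (≈ $4.6722 each)
After Nov 9: 743 on hand, pool $4,350.00 (≈ $5.8546 each)
After Nov 12: 852 on hand, pool $5,113.00 (≈ $6.0012 each)
After Nov 15: 1111 on hand, pool $7,444.00 (≈ $6.7003 each)
Nov 18, sell 178: 178/1111 × $7,444.00 → $1,192.64
After Nov 19: 1023 on hand, pool $7,061.36 (≈ $6.9026 each)
Nov 21, sell 862: 862/1023 × $7,061.36 → $5,950.04
After Nov 22: 262 on hand, pool $2,626.32 (≈ $10.0241 each)
Total COGS = $1,192.64 + $5,950.04 = $7,142.68
Ending inventory (cost pool remaining) = $2,626.32
Check: goods available $9,769.00 = COGS $7,142.68 + ending $2,626.32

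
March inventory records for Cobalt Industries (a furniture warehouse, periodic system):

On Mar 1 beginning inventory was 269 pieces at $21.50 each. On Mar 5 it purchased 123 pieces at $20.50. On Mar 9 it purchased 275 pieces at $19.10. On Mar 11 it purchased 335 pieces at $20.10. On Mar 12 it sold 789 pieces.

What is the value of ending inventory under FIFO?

Mar 12, 789 sold [FIFO — oldest first]: 269 @ $21.50 + 123 @ $20.50 + 275 @ $19.10 + 122 @ $20.10 = $16,009.70
Ending inventory: 213 @ $20.10 = $4,281.30
Check: goods available $20,291.00 = COGS $16,009.70 + ending $4,281.30

Ending inventory = $4,281.30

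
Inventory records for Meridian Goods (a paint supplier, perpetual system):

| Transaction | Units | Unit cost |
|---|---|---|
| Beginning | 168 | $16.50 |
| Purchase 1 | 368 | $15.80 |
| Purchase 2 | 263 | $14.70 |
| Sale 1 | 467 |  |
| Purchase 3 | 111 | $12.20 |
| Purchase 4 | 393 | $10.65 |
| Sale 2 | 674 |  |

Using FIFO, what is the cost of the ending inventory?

Ending inventory = $1,725.30

Sale 1 (467) [FIFO — oldest first]: 168 @ $16.50 + 299 @ $15.80 = $7,496.20
Sale 2 (674) [FIFO — oldest first]: 69 @ $15.80 + 263 @ $14.70 + 111 @ $12.20 + 231 @ $10.65 = $8,770.65
Total COGS = $7,496.20 + $8,770.65 = $16,266.85
Ending inventory: 162 @ $10.65 = $1,725.30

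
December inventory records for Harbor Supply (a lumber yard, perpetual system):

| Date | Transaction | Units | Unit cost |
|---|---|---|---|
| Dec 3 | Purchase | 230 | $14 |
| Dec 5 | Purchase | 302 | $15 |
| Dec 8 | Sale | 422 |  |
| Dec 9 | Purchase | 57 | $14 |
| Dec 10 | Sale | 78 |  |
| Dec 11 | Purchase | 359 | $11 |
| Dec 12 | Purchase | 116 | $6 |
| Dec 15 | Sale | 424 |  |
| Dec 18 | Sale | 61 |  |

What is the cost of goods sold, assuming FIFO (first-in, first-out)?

Dec 8, 422 sold [FIFO — oldest first]: 230 @ $14 + 192 @ $15 = $6,100
Dec 10, 78 sold [FIFO — oldest first]: 78 @ $15 = $1,170
Dec 15, 424 sold [FIFO — oldest first]: 32 @ $15 + 57 @ $14 + 335 @ $11 = $4,963
Dec 18, 61 sold [FIFO — oldest first]: 24 @ $11 + 37 @ $6 = $486
Total COGS = $6,100 + $1,170 + $4,963 + $486 = $12,719
Ending inventory: 79 @ $6 = $474

COGS = $12,719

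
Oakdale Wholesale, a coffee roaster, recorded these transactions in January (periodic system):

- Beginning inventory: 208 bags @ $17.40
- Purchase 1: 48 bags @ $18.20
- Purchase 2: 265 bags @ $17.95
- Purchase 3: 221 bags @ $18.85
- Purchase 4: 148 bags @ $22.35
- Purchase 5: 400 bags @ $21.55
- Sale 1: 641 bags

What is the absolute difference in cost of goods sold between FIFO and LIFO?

$2,169.30

FIFO COGS: 208 @ $17.40 + 48 @ $18.20 + 265 @ $17.95 + 120 @ $18.85 = $11,511.55
LIFO COGS: 400 @ $21.55 + 148 @ $22.35 + 93 @ $18.85 = $13,680.85
Difference = |$11,511.55 − $13,680.85| = $2,169.30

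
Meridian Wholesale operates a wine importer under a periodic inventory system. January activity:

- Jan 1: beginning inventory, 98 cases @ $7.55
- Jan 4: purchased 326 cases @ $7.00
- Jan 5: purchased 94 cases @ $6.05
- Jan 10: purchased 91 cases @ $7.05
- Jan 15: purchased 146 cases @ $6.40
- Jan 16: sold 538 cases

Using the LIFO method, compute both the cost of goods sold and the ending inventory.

Jan 16, 538 sold [LIFO — newest first]: 146 @ $6.40 + 91 @ $7.05 + 94 @ $6.05 + 207 @ $7.00 = $3,593.65
Ending inventory: 98 @ $7.55 + 119 @ $7.00 = $1,572.90
Check: goods available $5,166.55 = COGS $3,593.65 + ending $1,572.90

COGS = $3,593.65; ending inventory = $1,572.90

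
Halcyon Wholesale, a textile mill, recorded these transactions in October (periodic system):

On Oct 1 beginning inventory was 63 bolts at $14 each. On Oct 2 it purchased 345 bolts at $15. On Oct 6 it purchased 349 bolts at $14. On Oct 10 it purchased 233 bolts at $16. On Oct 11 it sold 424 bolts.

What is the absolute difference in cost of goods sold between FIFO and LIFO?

$121

FIFO COGS: 63 @ $14 + 345 @ $15 + 16 @ $14 = $6,281
LIFO COGS: 233 @ $16 + 191 @ $14 = $6,402
Difference = |$6,281 − $6,402| = $121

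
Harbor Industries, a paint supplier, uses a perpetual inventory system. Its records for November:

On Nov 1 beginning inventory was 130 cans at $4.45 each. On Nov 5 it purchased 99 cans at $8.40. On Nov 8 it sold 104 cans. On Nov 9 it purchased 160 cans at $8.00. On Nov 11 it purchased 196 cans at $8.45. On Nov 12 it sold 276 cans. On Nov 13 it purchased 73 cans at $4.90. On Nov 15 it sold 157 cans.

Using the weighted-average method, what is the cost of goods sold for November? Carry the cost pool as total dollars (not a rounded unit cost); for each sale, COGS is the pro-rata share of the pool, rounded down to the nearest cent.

After Nov 1: 130 on hand, pool $578.50 (≈ $4.4500 each)
After Nov 5: 229 on hand, pool $1,410.10 (≈ $6.1576 each)
Nov 8, sell 104: 104/229 × $1,410.10 → $640.39
After Nov 9: 285 on hand, pool $2,049.71 (≈ $7.1920 each)
After Nov 11: 481 on hand, pool $3,705.91 (≈ $7.7046 each)
Nov 12, sell 276: 276/481 × $3,705.91 → $2,126.46
After Nov 13: 278 on hand, pool $1,937.15 (≈ $6.9682 each)
Nov 15, sell 157: 157/278 × $1,937.15 → $1,094.00
Total COGS = $640.39 + $2,126.46 + $1,094.00 = $3,860.85
Ending inventory (cost pool remaining) = $843.15
Check: goods available $4,704.00 = COGS $3,860.85 + ending $843.15

COGS = $3,860.85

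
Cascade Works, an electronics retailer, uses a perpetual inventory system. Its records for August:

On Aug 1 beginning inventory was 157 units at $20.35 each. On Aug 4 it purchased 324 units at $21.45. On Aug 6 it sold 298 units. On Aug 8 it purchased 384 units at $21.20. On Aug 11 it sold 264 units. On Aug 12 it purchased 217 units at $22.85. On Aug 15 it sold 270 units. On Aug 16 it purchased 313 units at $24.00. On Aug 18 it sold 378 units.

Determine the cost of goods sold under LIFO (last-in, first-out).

Aug 6, 298 sold [LIFO — newest first]: 298 @ $21.45 = $6,392.10
Aug 11, 264 sold [LIFO — newest first]: 264 @ $21.20 = $5,596.80
Aug 15, 270 sold [LIFO — newest first]: 217 @ $22.85 + 53 @ $21.20 = $6,082.05
Aug 18, 378 sold [LIFO — newest first]: 313 @ $24.00 + 65 @ $21.20 = $8,890.00
Total COGS = $6,392.10 + $5,596.80 + $6,082.05 + $8,890.00 = $26,960.95
Ending inventory: 157 @ $20.35 + 26 @ $21.45 + 2 @ $21.20 = $3,795.05
Check: goods available $30,756.00 = COGS $26,960.95 + ending $3,795.05

COGS = $26,960.95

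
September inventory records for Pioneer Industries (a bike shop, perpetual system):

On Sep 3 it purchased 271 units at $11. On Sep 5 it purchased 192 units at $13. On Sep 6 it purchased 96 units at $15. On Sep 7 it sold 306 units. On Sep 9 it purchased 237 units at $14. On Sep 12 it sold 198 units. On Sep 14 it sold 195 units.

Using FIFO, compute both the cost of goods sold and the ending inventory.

Sep 7, 306 sold [FIFO — oldest first]: 271 @ $11 + 35 @ $13 = $3,436
Sep 12, 198 sold [FIFO — oldest first]: 157 @ $13 + 41 @ $15 = $2,656
Sep 14, 195 sold [FIFO — oldest first]: 55 @ $15 + 140 @ $14 = $2,785
Total COGS = $3,436 + $2,656 + $2,785 = $8,877
Ending inventory: 97 @ $14 = $1,358

COGS = $8,877; ending inventory = $1,358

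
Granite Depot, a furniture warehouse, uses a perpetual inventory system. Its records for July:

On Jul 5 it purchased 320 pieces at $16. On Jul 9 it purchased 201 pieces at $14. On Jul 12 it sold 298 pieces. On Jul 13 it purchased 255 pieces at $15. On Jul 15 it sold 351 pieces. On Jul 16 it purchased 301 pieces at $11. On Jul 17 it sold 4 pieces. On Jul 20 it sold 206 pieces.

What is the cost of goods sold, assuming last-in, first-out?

COGS = $12,037

Jul 12, 298 sold [LIFO — newest first]: 201 @ $14 + 97 @ $16 = $4,366
Jul 15, 351 sold [LIFO — newest first]: 255 @ $15 + 96 @ $16 = $5,361
Jul 17, 4 sold [LIFO — newest first]: 4 @ $11 = $44
Jul 20, 206 sold [LIFO — newest first]: 206 @ $11 = $2,266
Total COGS = $4,366 + $5,361 + $44 + $2,266 = $12,037
Ending inventory: 127 @ $16 + 91 @ $11 = $3,033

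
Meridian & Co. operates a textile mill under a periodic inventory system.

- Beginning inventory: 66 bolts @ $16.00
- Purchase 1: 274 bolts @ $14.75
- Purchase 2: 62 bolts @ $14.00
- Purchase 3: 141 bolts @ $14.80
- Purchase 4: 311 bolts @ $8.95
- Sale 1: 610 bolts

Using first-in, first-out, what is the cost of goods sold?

COGS = $8,651.95

Sale 1 (610) [FIFO — oldest first]: 66 @ $16.00 + 274 @ $14.75 + 62 @ $14.00 + 141 @ $14.80 + 67 @ $8.95 = $8,651.95
Ending inventory: 244 @ $8.95 = $2,183.80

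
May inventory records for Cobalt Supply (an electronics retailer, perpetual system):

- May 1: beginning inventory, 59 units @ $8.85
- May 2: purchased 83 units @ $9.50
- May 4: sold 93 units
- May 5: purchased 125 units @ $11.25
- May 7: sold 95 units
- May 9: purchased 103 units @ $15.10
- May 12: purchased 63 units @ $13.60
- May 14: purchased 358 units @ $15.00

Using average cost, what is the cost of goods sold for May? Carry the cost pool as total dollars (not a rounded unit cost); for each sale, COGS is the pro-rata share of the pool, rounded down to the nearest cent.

After May 1: 59 on hand, pool $522.15 (≈ $8.8500 each)
After May 2: 142 on hand, pool $1,310.65 (≈ $9.2299 each)
May 4, sell 93: 93/142 × $1,310.65 → $858.38
After May 5: 174 on hand, pool $1,858.52 (≈ $10.6811 each)
May 7, sell 95: 95/174 × $1,858.52 → $1,014.70
After May 9: 182 on hand, pool $2,399.12 (≈ $13.1820 each)
After May 12: 245 on hand, pool $3,255.92 (≈ $13.2895 each)
After May 14: 603 on hand, pool $8,625.92 (≈ $14.3050 each)
Total COGS = $858.38 + $1,014.70 = $1,873.08
Ending inventory (cost pool remaining) = $8,625.92
Check: goods available $10,499.00 = COGS $1,873.08 + ending $8,625.92

COGS = $1,873.08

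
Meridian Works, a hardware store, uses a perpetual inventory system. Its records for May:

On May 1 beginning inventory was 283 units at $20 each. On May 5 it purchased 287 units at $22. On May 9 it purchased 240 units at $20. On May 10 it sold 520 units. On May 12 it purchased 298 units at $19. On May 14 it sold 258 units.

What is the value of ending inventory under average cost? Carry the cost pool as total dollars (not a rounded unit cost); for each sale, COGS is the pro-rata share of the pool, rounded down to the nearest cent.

Ending inventory = $6,548.10

After May 1: 283 on hand, pool $5,660.00 (≈ $20.0000 each)
After May 5: 570 on hand, pool $11,974.00 (≈ $21.0070 each)
After May 9: 810 on hand, pool $16,774.00 (≈ $20.7086 each)
May 10, sell 520: 520/810 × $16,774.00 → $10,768.49
After May 12: 588 on hand, pool $11,667.51 (≈ $19.8427 each)
May 14, sell 258: 258/588 × $11,667.51 → $5,119.41
Total COGS = $10,768.49 + $5,119.41 = $15,887.90
Ending inventory (cost pool remaining) = $6,548.10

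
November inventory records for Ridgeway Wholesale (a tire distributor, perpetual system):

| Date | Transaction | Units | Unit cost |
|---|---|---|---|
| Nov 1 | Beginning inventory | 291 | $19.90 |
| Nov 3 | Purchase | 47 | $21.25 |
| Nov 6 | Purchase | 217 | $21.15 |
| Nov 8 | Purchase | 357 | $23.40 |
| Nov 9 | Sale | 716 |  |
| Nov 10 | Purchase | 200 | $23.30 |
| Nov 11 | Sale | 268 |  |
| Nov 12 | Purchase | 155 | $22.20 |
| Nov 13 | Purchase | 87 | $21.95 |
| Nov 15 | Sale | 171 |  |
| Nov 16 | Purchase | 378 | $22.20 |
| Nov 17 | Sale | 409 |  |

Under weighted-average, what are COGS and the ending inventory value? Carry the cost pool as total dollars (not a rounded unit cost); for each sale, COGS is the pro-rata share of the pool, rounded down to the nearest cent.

COGS = $34,403.50; ending inventory = $3,731.75

After Nov 1: 291 on hand, pool $5,790.90 (≈ $19.9000 each)
After Nov 3: 338 on hand, pool $6,789.65 (≈ $20.0877 each)
After Nov 6: 555 on hand, pool $11,379.20 (≈ $20.5031 each)
After Nov 8: 912 on hand, pool $19,733.00 (≈ $21.6371 each)
Nov 9, sell 716: 716/912 × $19,733.00 → $15,492.13
After Nov 10: 396 on hand, pool $8,900.87 (≈ $22.4769 each)
Nov 11, sell 268: 268/396 × $8,900.87 → $6,023.82
After Nov 12: 283 on hand, pool $6,318.05 (≈ $22.3253 each)
After Nov 13: 370 on hand, pool $8,227.70 (≈ $22.2370 each)
Nov 15, sell 171: 171/370 × $8,227.70 → $3,802.53
After Nov 16: 577 on hand, pool $12,816.77 (≈ $22.2128 each)
Nov 17, sell 409: 409/577 × $12,816.77 → $9,085.02
Total COGS = $15,492.13 + $6,023.82 + $3,802.53 + $9,085.02 = $34,403.50
Ending inventory (cost pool remaining) = $3,731.75
Check: goods available $38,135.25 = COGS $34,403.50 + ending $3,731.75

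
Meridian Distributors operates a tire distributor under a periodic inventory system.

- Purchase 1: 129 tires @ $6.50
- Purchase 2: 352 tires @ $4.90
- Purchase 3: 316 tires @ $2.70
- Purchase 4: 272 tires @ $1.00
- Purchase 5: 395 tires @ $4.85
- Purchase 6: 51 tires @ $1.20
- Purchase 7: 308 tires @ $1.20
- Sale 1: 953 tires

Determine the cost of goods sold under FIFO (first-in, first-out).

Sale 1 (953) [FIFO — oldest first]: 129 @ $6.50 + 352 @ $4.90 + 316 @ $2.70 + 156 @ $1.00 = $3,572.50
Ending inventory: 116 @ $1.00 + 395 @ $4.85 + 51 @ $1.20 + 308 @ $1.20 = $2,462.55
Check: goods available $6,035.05 = COGS $3,572.50 + ending $2,462.55

COGS = $3,572.50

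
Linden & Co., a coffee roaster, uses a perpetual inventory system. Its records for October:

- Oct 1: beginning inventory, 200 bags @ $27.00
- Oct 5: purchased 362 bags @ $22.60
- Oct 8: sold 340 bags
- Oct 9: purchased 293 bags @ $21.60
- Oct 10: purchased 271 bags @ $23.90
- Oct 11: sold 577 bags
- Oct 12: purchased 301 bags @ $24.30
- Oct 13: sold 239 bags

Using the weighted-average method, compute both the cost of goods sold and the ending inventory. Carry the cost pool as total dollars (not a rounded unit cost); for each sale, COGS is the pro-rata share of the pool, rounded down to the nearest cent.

COGS = $27,247.19; ending inventory = $6,454.01

After Oct 1: 200 on hand, pool $5,400.00 (≈ $27.0000 each)
After Oct 5: 562 on hand, pool $13,581.20 (≈ $24.1658 each)
Oct 8, sell 340: 340/562 × $13,581.20 → $8,216.38
After Oct 9: 515 on hand, pool $11,693.62 (≈ $22.7061 each)
After Oct 10: 786 on hand, pool $18,170.52 (≈ $23.1177 each)
Oct 11, sell 577: 577/786 × $18,170.52 → $13,338.91
After Oct 12: 510 on hand, pool $12,145.91 (≈ $23.8155 each)
Oct 13, sell 239: 239/510 × $12,145.91 → $5,691.90
Total COGS = $8,216.38 + $13,338.91 + $5,691.90 = $27,247.19
Ending inventory (cost pool remaining) = $6,454.01
Check: goods available $33,701.20 = COGS $27,247.19 + ending $6,454.01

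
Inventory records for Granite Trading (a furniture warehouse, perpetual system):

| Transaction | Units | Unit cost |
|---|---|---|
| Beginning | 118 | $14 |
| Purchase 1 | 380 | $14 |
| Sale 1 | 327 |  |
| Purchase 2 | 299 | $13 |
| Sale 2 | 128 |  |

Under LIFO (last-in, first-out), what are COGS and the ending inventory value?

Sale 1 (327) [LIFO — newest first]: 327 @ $14 = $4,578
Sale 2 (128) [LIFO — newest first]: 128 @ $13 = $1,664
Total COGS = $4,578 + $1,664 = $6,242
Ending inventory: 118 @ $14 + 53 @ $14 + 171 @ $13 = $4,617

COGS = $6,242; ending inventory = $4,617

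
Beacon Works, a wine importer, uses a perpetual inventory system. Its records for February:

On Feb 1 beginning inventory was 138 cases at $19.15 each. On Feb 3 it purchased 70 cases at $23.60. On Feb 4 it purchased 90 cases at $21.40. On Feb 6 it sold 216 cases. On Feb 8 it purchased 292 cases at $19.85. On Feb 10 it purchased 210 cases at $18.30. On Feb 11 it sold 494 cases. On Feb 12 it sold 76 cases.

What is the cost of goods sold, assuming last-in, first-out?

Feb 6, 216 sold [LIFO — newest first]: 90 @ $21.40 + 70 @ $23.60 + 56 @ $19.15 = $4,650.40
Feb 11, 494 sold [LIFO — newest first]: 210 @ $18.30 + 284 @ $19.85 = $9,480.40
Feb 12, 76 sold [LIFO — newest first]: 8 @ $19.85 + 68 @ $19.15 = $1,461.00
Total COGS = $4,650.40 + $9,480.40 + $1,461.00 = $15,591.80
Ending inventory: 14 @ $19.15 = $268.10

COGS = $15,591.80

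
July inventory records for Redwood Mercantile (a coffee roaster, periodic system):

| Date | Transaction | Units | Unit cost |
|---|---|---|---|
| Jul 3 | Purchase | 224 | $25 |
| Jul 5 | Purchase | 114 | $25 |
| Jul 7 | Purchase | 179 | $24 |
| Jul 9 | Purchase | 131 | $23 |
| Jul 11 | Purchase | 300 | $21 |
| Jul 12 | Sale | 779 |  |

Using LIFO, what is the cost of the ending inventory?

Jul 12, 779 sold [LIFO — newest first]: 300 @ $21 + 131 @ $23 + 179 @ $24 + 114 @ $25 + 55 @ $25 = $17,834
Ending inventory: 169 @ $25 = $4,225

Ending inventory = $4,225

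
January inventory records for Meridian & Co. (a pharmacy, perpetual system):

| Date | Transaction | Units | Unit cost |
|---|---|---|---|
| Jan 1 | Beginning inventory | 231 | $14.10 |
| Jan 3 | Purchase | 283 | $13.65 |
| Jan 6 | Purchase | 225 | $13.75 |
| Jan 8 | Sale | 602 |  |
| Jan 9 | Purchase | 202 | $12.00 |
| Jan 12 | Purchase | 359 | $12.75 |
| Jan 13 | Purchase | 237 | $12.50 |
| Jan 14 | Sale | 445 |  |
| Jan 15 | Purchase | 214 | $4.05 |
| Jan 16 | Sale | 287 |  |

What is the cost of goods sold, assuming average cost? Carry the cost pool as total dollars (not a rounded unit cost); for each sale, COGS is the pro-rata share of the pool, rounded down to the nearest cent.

After Jan 1: 231 on hand, pool $3,257.10 (≈ $14.1000 each)
After Jan 3: 514 on hand, pool $7,120.05 (≈ $13.8522 each)
After Jan 6: 739 on hand, pool $10,213.80 (≈ $13.8211 each)
Jan 8, sell 602: 602/739 × $10,213.80 → $8,320.30
After Jan 9: 339 on hand, pool $4,317.50 (≈ $12.7360 each)
After Jan 12: 698 on hand, pool $8,894.75 (≈ $12.7432 each)
After Jan 13: 935 on hand, pool $11,857.25 (≈ $12.6816 each)
Jan 14, sell 445: 445/935 × $11,857.25 → $5,643.29
After Jan 15: 704 on hand, pool $7,080.66 (≈ $10.0578 each)
Jan 16, sell 287: 287/704 × $7,080.66 → $2,886.57
Total COGS = $8,320.30 + $5,643.29 + $2,886.57 = $16,850.16
Ending inventory (cost pool remaining) = $4,194.09

COGS = $16,850.16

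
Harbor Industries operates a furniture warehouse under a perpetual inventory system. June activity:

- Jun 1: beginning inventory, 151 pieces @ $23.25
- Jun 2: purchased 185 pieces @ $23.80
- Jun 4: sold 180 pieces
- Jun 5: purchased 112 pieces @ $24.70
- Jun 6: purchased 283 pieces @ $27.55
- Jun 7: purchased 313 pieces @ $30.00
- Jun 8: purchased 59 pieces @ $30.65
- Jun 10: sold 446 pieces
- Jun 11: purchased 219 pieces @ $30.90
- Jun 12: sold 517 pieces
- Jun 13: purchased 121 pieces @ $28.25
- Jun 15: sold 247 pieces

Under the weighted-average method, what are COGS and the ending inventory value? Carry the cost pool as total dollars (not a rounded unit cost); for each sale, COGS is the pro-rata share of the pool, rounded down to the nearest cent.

After Jun 1: 151 on hand, pool $3,510.75 (≈ $23.2500 each)
After Jun 2: 336 on hand, pool $7,913.75 (≈ $23.5528 each)
Jun 4, sell 180: 180/336 × $7,913.75 → $4,239.50
After Jun 5: 268 on hand, pool $6,440.65 (≈ $24.0323 each)
After Jun 6: 551 on hand, pool $14,237.30 (≈ $25.8390 each)
After Jun 7: 864 on hand, pool $23,627.30 (≈ $27.3464 each)
After Jun 8: 923 on hand, pool $25,435.65 (≈ $27.5576 each)
Jun 10, sell 446: 446/923 × $25,435.65 → $12,290.68
After Jun 11: 696 on hand, pool $19,912.07 (≈ $28.6093 each)
Jun 12, sell 517: 517/696 × $19,912.07 → $14,791.00
After Jun 13: 300 on hand, pool $8,539.32 (≈ $28.4644 each)
Jun 15, sell 247: 247/300 × $8,539.32 → $7,030.70
Total COGS = $4,239.50 + $12,290.68 + $14,791.00 + $7,030.70 = $38,351.88
Ending inventory (cost pool remaining) = $1,508.62

COGS = $38,351.88; ending inventory = $1,508.62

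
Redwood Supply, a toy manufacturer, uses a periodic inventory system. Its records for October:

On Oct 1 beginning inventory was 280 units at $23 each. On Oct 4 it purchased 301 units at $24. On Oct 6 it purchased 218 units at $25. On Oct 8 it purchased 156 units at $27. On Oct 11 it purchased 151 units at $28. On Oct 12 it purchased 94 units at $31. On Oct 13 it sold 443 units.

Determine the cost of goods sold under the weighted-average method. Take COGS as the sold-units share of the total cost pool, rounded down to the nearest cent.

COGS = $11,247.77

Oct 13, sell 443: 443/1200 × $30,468.00 → $11,247.77
Ending inventory (cost pool remaining) = $19,220.23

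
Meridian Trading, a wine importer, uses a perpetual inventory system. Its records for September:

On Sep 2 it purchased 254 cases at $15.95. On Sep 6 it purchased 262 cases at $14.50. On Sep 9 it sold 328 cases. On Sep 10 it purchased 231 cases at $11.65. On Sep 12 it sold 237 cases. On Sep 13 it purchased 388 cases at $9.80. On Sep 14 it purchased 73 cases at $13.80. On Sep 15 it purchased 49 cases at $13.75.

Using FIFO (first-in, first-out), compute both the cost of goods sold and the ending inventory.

Sep 9, 328 sold [FIFO — oldest first]: 254 @ $15.95 + 74 @ $14.50 = $5,124.30
Sep 12, 237 sold [FIFO — oldest first]: 188 @ $14.50 + 49 @ $11.65 = $3,296.85
Total COGS = $5,124.30 + $3,296.85 = $8,421.15
Ending inventory: 182 @ $11.65 + 388 @ $9.80 + 73 @ $13.80 + 49 @ $13.75 = $7,603.85
Check: goods available $16,025.00 = COGS $8,421.15 + ending $7,603.85

COGS = $8,421.15; ending inventory = $7,603.85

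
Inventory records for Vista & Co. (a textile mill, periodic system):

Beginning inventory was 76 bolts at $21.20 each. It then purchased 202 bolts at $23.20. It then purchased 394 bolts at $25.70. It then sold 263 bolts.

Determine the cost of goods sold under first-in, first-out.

COGS = $5,949.60

Sale 1 (263) [FIFO — oldest first]: 76 @ $21.20 + 187 @ $23.20 = $5,949.60
Ending inventory: 15 @ $23.20 + 394 @ $25.70 = $10,473.80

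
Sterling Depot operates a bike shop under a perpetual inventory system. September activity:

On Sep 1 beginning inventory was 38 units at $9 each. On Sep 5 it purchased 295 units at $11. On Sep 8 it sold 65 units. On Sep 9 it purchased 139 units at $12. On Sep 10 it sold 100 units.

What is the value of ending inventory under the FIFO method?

Sep 8, 65 sold [FIFO — oldest first]: 38 @ $9 + 27 @ $11 = $639
Sep 10, 100 sold [FIFO — oldest first]: 100 @ $11 = $1,100
Total COGS = $639 + $1,100 = $1,739
Ending inventory: 168 @ $11 + 139 @ $12 = $3,516

Ending inventory = $3,516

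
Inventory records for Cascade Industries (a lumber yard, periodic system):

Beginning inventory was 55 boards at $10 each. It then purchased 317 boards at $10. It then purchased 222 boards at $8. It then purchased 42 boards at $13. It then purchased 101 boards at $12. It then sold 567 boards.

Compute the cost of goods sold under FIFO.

Sale 1 (567) [FIFO — oldest first]: 55 @ $10 + 317 @ $10 + 195 @ $8 = $5,280
Ending inventory: 27 @ $8 + 42 @ $13 + 101 @ $12 = $1,974

COGS = $5,280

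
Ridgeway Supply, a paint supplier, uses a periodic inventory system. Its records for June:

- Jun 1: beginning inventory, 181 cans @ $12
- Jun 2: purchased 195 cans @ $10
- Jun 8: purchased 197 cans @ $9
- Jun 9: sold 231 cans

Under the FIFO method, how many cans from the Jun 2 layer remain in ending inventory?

Jun 9, 231 sold [FIFO — oldest first]: 181 @ $12 + 50 @ $10 = $2,672
Ending inventory: 145 @ $10 + 197 @ $9 = $3,223
Check: goods available $5,895 = COGS $2,672 + ending $3,223

145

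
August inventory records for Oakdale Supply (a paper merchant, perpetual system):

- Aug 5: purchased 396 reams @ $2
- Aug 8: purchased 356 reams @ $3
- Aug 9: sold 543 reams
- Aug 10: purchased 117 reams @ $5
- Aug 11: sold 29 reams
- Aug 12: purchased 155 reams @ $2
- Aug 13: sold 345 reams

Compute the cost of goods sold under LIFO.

Aug 9, 543 sold [LIFO — newest first]: 356 @ $3 + 187 @ $2 = $1,442
Aug 11, 29 sold [LIFO — newest first]: 29 @ $5 = $145
Aug 13, 345 sold [LIFO — newest first]: 155 @ $2 + 88 @ $5 + 102 @ $2 = $954
Total COGS = $1,442 + $145 + $954 = $2,541
Ending inventory: 107 @ $2 = $214
Check: goods available $2,755 = COGS $2,541 + ending $214

COGS = $2,541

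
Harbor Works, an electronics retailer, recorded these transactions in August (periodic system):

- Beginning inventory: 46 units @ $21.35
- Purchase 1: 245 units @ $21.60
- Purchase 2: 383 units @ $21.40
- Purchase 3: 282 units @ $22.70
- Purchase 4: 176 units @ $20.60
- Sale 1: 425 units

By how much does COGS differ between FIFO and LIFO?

$136.20

FIFO COGS: 46 @ $21.35 + 245 @ $21.60 + 134 @ $21.40 = $9,141.70
LIFO COGS: 176 @ $20.60 + 249 @ $22.70 = $9,277.90
Difference = |$9,141.70 − $9,277.90| = $136.20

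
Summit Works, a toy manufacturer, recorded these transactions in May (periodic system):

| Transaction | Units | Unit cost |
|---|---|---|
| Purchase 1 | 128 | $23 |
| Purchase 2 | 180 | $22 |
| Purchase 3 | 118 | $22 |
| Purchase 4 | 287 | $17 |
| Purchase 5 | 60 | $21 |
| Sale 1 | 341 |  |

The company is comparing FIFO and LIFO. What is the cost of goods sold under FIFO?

COGS = $7,630

FIFO COGS: 128 @ $23 + 180 @ $22 + 33 @ $22 = $7,630
LIFO COGS: 60 @ $21 + 281 @ $17 = $6,037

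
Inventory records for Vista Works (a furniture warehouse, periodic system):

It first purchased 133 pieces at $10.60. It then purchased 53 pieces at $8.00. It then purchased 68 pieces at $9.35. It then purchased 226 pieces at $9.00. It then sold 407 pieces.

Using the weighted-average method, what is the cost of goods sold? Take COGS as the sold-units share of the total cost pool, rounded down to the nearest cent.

Sale 1, sell 407: 407/480 × $4,503.60 → $3,818.67
Ending inventory (cost pool remaining) = $684.93

COGS = $3,818.67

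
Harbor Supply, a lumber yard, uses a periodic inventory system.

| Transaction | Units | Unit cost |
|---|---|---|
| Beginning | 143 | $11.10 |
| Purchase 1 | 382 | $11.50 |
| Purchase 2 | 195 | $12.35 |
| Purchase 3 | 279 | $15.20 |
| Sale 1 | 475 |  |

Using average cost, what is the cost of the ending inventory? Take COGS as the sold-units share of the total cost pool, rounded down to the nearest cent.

Ending inventory = $6,624.41

Sale 1, sell 475: 475/999 × $12,629.35 → $6,004.94
Ending inventory (cost pool remaining) = $6,624.41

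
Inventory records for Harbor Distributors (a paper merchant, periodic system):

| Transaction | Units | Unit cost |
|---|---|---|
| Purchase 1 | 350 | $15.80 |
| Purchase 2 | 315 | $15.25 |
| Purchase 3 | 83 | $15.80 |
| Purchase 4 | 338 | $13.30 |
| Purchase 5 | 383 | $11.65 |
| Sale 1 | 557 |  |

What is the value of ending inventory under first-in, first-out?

Sale 1 (557) [FIFO — oldest first]: 350 @ $15.80 + 207 @ $15.25 = $8,686.75
Ending inventory: 108 @ $15.25 + 83 @ $15.80 + 338 @ $13.30 + 383 @ $11.65 = $11,915.75

Ending inventory = $11,915.75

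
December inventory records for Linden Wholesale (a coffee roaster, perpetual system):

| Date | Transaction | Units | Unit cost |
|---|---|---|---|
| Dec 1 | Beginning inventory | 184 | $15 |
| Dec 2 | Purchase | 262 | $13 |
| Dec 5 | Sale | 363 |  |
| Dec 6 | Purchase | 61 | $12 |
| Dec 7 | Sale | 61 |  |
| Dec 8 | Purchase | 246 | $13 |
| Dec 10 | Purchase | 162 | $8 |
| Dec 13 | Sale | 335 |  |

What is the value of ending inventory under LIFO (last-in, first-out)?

Ending inventory = $2,194

Dec 5, 363 sold [LIFO — newest first]: 262 @ $13 + 101 @ $15 = $4,921
Dec 7, 61 sold [LIFO — newest first]: 61 @ $12 = $732
Dec 13, 335 sold [LIFO — newest first]: 162 @ $8 + 173 @ $13 = $3,545
Total COGS = $4,921 + $732 + $3,545 = $9,198
Ending inventory: 83 @ $15 + 73 @ $13 = $2,194
Check: goods available $11,392 = COGS $9,198 + ending $2,194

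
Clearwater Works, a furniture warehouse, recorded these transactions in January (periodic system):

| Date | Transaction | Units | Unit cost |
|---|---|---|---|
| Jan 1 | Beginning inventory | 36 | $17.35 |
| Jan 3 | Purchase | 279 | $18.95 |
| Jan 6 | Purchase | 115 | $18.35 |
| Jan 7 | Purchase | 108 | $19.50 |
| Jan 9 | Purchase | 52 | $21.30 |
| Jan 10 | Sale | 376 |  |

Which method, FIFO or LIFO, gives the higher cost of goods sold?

LIFO

FIFO COGS: 36 @ $17.35 + 279 @ $18.95 + 61 @ $18.35 = $7,031.00
LIFO COGS: 52 @ $21.30 + 108 @ $19.50 + 115 @ $18.35 + 101 @ $18.95 = $7,237.80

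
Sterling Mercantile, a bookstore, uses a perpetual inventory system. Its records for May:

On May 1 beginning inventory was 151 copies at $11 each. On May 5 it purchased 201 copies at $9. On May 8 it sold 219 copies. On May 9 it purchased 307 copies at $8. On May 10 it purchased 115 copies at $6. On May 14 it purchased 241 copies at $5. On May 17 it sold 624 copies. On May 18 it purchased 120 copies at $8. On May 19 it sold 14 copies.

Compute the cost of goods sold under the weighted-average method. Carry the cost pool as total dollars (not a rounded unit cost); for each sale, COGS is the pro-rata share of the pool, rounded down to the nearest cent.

After May 1: 151 on hand, pool $1,661.00 (≈ $11.0000 each)
After May 5: 352 on hand, pool $3,470.00 (≈ $9.8580 each)
May 8, sell 219: 219/352 × $3,470.00 → $2,158.89
After May 9: 440 on hand, pool $3,767.11 (≈ $8.5616 each)
After May 10: 555 on hand, pool $4,457.11 (≈ $8.0308 each)
After May 14: 796 on hand, pool $5,662.11 (≈ $7.1132 each)
May 17, sell 624: 624/796 × $5,662.11 → $4,438.63
After May 18: 292 on hand, pool $2,183.48 (≈ $7.4777 each)
May 19, sell 14: 14/292 × $2,183.48 → $104.68
Total COGS = $2,158.89 + $4,438.63 + $104.68 = $6,702.20
Ending inventory (cost pool remaining) = $2,078.80
Check: goods available $8,781.00 = COGS $6,702.20 + ending $2,078.80

COGS = $6,702.20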